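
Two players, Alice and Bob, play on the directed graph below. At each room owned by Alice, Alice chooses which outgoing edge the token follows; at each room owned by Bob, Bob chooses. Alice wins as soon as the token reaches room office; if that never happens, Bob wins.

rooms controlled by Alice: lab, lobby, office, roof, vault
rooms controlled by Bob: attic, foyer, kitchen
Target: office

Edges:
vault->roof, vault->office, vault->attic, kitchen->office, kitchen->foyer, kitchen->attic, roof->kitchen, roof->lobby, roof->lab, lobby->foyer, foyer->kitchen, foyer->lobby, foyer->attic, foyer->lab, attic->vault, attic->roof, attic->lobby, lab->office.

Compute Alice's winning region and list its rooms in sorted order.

lab, office, roof, vault

A0 = {office}
A1: add {lab, vault} — vault (Alice) has vault→office; lab (Alice) has lab→office.
A2: add {roof} — roof (Alice) has roof→lab.
A3 = A2; e.g. kitchen (Bob) can still go to foyer. Fixed point.
Alice's winning region = {lab, office, roof, vault}.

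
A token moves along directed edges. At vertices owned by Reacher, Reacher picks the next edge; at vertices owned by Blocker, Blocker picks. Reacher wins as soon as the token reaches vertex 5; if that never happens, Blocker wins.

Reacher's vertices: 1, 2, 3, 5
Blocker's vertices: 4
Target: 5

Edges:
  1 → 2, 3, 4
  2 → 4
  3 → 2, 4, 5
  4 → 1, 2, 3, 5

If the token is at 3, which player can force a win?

A0 = {5}
A1: add {3} — 3 (Reacher) has 3→5.
3 ∈ A1, so Reacher can force the target.

Reacher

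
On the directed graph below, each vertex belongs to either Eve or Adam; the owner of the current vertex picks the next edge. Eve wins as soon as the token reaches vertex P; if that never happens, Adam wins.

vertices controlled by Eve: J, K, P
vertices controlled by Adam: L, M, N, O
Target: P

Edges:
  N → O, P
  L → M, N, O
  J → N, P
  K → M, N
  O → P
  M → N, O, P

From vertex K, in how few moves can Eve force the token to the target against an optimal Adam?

A0 = {P}
A1: add {J, O} — J (Eve) has J→P; O (Adam): all of {P} already in.
A2: add {N} — N (Adam): all of {O, P} already in.
A3: add {K, M} — K (Eve) has K→N; M (Adam): all of {N, O, P} already in.
K enters the attractor at level 3, so Eve can force the target in 3 moves from there.

3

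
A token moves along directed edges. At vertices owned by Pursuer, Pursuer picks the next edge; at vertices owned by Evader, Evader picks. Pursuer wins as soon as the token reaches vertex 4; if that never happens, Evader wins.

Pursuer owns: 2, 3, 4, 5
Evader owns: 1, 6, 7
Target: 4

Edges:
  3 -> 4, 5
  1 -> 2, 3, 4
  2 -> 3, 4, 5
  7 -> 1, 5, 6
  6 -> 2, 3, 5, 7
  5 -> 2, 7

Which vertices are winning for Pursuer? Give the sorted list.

A0 = {4}
A1: add {2, 3} — 2 (Pursuer) has 2→4; 3 (Pursuer) has 3→4.
A2: add {1, 5} — 1 (Evader): all of {2, 3, 4} already in; 5 (Pursuer) has 5→2.
A3 = A2; e.g. 6 (Evader) can still go to 7. Fixed point.
Pursuer's winning region = {1, 2, 3, 4, 5}.

1, 2, 3, 4, 5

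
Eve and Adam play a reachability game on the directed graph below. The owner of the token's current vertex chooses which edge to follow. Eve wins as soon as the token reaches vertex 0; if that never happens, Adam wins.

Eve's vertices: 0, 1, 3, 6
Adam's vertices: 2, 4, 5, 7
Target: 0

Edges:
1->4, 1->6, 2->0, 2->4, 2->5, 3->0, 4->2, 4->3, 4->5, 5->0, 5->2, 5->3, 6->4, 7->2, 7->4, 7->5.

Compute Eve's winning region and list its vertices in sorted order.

0, 3

A0 = {0}
A1: add {3} — 3 (Eve) has 3→0.
A2 = A1; e.g. 1 (Eve) has no edge into A1. Fixed point.
Eve's winning region = {0, 3}.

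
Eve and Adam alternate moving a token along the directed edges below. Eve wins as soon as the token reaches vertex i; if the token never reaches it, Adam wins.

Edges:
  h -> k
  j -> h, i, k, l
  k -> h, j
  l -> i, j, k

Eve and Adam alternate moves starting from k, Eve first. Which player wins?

Adam

Track states (vertex, player-to-move).
A0 = {(i,Eve), (i,Adam)}
A1: add {(j,Eve), (l,Eve)}.
A2 = A1; e.g. (h,Eve) stays out. (k,Eve) never enters ⇒ Adam avoids the target.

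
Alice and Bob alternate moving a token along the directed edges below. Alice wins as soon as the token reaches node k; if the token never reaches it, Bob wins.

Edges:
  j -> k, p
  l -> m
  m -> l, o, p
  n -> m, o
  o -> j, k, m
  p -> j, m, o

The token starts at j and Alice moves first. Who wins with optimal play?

Alice

Track states (vertex, player-to-move).
A0 = {(k,Alice), (k,Bob)}
A1: add {(j,Alice), (o,Alice)}.
(j,Alice) ∈ A1 ⇒ Alice forces the target.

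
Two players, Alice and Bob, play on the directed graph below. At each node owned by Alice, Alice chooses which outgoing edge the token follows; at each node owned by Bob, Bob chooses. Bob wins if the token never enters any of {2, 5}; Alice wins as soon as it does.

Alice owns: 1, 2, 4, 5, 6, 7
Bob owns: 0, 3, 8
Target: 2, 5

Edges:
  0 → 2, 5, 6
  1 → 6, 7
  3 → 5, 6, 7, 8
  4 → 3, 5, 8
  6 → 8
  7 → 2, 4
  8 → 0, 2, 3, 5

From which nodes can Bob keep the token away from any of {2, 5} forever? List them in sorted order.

A0 = {2, 5}
A1: add {4, 7} — 4 (Alice) has 4→5; 7 (Alice) has 7→2.
A2: add {1} — 1 (Alice) has 1→7.
A3 = A2; e.g. 0 (Bob) can still go to 6. Fixed point.
Alice's attractor = {1, 2, 4, 5, 7}; Bob avoids the target exactly from the complement.

0, 3, 6, 8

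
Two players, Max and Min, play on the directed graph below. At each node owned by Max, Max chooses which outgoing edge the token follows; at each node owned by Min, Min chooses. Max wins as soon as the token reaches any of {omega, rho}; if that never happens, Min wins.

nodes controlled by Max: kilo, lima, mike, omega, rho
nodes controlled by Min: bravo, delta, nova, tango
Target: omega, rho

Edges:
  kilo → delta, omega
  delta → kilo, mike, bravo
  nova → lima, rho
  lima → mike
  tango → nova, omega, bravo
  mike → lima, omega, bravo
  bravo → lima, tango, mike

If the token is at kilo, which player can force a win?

A0 = {omega, rho}
A1: add {kilo, mike} — kilo (Max) has kilo→omega; mike (Max) has mike→omega.
kilo ∈ A1, so Max can force the target.

Max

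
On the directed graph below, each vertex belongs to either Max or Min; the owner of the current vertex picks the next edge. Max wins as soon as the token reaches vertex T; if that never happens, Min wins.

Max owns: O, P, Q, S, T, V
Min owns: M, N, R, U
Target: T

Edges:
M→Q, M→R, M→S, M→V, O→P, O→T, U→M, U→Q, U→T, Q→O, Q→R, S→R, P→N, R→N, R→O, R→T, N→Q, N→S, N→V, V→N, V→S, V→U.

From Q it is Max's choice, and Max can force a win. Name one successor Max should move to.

O

A0 = {T}
A1: add {O} — O (Max) has O→T.
A2: add {Q} — Q (Max) has Q→O.
A3 = A2; e.g. M (Min) can still go to R. Fixed point.
From Q, successor O is in the attractor (rank 1); the other successor R is not.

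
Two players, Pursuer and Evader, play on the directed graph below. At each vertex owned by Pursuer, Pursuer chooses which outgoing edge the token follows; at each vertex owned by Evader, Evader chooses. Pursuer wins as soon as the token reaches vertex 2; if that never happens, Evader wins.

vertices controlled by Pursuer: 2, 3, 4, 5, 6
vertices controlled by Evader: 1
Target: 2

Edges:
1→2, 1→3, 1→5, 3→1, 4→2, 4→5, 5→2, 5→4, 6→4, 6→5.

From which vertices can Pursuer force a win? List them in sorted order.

A0 = {2}
A1: add {4, 5} — 4 (Pursuer) has 4→2; 5 (Pursuer) has 5→2.
A2: add {6} — 6 (Pursuer) has 6→4.
A3 = A2; e.g. 1 (Evader) can still go to 3. Fixed point.
Pursuer's winning region = {2, 4, 5, 6}.

2, 4, 5, 6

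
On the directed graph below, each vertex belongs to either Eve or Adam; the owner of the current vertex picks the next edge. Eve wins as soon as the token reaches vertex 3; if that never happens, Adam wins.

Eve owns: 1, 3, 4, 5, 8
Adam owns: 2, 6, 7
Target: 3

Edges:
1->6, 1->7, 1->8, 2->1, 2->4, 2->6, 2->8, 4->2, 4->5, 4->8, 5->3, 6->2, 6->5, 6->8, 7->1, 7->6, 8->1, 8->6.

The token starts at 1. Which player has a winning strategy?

A0 = {3}
A1: add {5} — 5 (Eve) has 5→3.
A2: add {4} — 4 (Eve) has 4→5.
A3 = A2; e.g. 1 (Eve) has no edge into A2. Fixed point.
1 never enters the attractor, so Adam can avoid the target forever.

Adam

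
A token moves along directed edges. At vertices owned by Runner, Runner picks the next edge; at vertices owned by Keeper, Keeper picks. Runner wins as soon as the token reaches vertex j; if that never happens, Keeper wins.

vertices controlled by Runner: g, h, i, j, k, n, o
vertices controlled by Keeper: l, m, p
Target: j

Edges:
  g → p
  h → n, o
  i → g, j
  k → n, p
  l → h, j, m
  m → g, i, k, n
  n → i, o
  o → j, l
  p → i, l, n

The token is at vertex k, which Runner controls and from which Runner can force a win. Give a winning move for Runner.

A0 = {j}
A1: add {i, o} — i (Runner) has i→j; o (Runner) has o→j.
A2: add {h, n} — h (Runner) has h→o; n (Runner) has n→i.
A3: add {k} — k (Runner) has k→n.
A4 = A3; e.g. g (Runner) has no edge into A3. Fixed point.
From k, successor n is in the attractor (rank 2); the other successor p is not.

n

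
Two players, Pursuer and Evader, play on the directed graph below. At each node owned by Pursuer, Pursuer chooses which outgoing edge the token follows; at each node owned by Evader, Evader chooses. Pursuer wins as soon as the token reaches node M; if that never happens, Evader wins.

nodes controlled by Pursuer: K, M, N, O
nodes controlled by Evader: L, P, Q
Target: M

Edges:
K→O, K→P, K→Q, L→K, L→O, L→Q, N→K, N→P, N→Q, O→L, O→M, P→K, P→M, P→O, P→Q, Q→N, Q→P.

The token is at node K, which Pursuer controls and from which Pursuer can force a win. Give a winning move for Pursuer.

O

A0 = {M}
A1: add {O} — O (Pursuer) has O→M.
A2: add {K} — K (Pursuer) has K→O.
A3: add {N} — N (Pursuer) has N→K.
A4 = A3; e.g. L (Evader) can still go to Q. Fixed point.
From K, successor O is in the attractor (rank 1); the other successors P, Q are not.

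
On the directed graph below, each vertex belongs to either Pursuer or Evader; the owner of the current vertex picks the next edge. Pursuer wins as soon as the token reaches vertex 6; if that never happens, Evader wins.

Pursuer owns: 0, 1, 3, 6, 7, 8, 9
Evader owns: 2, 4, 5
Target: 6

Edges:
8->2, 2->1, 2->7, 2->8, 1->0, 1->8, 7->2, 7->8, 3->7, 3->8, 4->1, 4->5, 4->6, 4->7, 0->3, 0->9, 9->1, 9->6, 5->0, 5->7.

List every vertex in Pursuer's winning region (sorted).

A0 = {6}
A1: add {9} — 9 (Pursuer) has 9→6.
A2: add {0} — 0 (Pursuer) has 0→9.
A3: add {1} — 1 (Pursuer) has 1→0.
A4 = A3; e.g. 2 (Evader) can still go to 7. Fixed point.
Pursuer's winning region = {0, 1, 6, 9}.

0, 1, 6, 9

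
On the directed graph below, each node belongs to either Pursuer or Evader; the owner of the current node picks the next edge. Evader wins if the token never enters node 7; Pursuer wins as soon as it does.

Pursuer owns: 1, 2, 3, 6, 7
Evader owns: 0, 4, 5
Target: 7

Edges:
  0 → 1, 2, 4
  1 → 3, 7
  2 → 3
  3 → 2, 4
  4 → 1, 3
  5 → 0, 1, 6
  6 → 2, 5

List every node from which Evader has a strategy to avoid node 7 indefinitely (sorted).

0, 2, 3, 4, 5, 6

A0 = {7}
A1: add {1} — 1 (Pursuer) has 1→7.
A2 = A1; e.g. 0 (Evader) can still go to 2. Fixed point.
Pursuer's attractor = {1, 7}; Evader avoids the target exactly from the complement.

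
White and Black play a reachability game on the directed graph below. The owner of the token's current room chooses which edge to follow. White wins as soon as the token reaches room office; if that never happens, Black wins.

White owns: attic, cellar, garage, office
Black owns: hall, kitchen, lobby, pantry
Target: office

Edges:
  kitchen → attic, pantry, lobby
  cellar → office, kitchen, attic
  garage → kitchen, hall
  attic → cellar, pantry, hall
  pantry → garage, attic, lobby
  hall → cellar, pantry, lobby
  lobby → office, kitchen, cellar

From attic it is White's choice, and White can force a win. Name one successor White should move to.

cellar

A0 = {office}
A1: add {cellar} — cellar (White) has cellar→office.
A2: add {attic} — attic (White) has attic→cellar.
A3 = A2; e.g. kitchen (Black) can still go to pantry. Fixed point.
From attic, successor cellar is in the attractor (rank 1); the other successors hall, pantry are not.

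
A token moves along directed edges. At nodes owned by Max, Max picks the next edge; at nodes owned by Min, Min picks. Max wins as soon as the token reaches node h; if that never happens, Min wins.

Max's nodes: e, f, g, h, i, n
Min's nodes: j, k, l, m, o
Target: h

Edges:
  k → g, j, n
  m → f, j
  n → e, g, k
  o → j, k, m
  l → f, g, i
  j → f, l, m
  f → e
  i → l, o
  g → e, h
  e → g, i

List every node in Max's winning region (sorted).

A0 = {h}
A1: add {g} — g (Max) has g→h.
A2: add {e, n} — e (Max) has e→g; n (Max) has n→g.
A3: add {f} — f (Max) has f→e.
A4 = A3; e.g. i (Max) has no edge into A3. Fixed point.
Max's winning region = {e, f, g, h, n}.

e, f, g, h, n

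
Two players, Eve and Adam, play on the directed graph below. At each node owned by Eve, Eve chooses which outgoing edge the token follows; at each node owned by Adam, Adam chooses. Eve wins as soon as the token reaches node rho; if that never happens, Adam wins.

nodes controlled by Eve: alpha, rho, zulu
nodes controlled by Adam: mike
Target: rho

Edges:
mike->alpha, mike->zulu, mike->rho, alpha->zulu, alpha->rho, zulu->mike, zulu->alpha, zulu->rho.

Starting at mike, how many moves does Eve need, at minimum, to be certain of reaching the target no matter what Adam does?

A0 = {rho}
A1: add {alpha, zulu} — alpha (Eve) has alpha→rho; zulu (Eve) has zulu→rho.
A2: add {mike} — mike (Adam): all of {alpha, zulu, rho} already in.
A2 = all vertices. Fixed point.
mike enters the attractor at level 2, so Eve can force the target in 2 moves from there.

2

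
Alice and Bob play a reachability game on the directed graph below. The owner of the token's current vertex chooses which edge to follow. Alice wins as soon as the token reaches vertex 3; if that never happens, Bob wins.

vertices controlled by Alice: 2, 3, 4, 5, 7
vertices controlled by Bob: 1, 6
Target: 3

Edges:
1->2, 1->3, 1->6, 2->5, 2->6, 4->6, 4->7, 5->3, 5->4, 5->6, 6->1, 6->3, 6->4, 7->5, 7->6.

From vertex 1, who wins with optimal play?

A0 = {3}
A1: add {5} — 5 (Alice) has 5→3.
A2: add {2, 7} — 2 (Alice) has 2→5; 7 (Alice) has 7→5.
A3: add {4} — 4 (Alice) has 4→7.
A4 = A3; e.g. 1 (Bob) can still go to 6. Fixed point.
1 never enters the attractor, so Bob can avoid the target forever.

Bob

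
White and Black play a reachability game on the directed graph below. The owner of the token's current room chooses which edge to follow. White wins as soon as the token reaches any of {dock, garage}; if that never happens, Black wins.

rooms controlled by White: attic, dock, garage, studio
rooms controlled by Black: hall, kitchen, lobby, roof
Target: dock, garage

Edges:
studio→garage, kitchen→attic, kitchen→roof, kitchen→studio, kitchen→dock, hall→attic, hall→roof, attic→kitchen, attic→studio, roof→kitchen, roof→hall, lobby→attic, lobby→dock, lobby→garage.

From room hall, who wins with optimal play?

A0 = {dock, garage}
A1: add {studio} — studio (White) has studio→garage.
A2: add {attic} — attic (White) has attic→studio.
A3: add {lobby} — lobby (Black): all of {attic, dock, garage} already in.
A4 = A3; e.g. kitchen (Black) can still go to roof. Fixed point.
hall never enters the attractor, so Black can avoid the target forever.

Black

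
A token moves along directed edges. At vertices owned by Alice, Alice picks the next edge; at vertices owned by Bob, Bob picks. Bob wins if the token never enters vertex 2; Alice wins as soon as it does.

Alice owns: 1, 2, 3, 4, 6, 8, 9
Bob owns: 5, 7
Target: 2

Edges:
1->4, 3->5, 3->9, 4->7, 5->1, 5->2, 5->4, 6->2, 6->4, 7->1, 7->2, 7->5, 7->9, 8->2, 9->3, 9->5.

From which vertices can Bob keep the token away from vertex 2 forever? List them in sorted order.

A0 = {2}
A1: add {6, 8} — 6 (Alice) has 6→2; 8 (Alice) has 8→2.
A2 = A1; e.g. 1 (Alice) has no edge into A1. Fixed point.
Alice's attractor = {2, 6, 8}; Bob avoids the target exactly from the complement.

1, 3, 4, 5, 7, 9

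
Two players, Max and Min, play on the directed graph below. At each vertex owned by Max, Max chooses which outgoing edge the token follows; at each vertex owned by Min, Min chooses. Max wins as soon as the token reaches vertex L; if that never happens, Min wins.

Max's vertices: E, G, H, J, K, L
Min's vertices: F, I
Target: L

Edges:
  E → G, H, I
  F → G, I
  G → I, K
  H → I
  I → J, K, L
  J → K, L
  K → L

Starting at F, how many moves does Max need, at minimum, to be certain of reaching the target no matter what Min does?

3

A0 = {L}
A1: add {J, K} — J (Max) has J→L; K (Max) has K→L.
A2: add {G, I} — G (Max) has G→K; I (Min): all of {J, K, L} already in.
A3: add {E, F, H} — E (Max) has E→G; F (Min): all of {G, I} already in; H (Max) has H→I.
A3 = all vertices. Fixed point.
F enters the attractor at level 3, so Max can force the target in 3 moves from there.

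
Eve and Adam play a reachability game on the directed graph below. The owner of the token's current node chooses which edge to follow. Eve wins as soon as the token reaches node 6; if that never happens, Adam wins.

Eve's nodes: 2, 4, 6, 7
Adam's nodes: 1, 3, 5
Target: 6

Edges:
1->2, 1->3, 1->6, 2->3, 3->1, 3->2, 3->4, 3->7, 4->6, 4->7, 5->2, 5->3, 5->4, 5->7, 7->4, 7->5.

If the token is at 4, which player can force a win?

A0 = {6}
A1: add {4} — 4 (Eve) has 4→6.
4 ∈ A1, so Eve can force the target.

Eve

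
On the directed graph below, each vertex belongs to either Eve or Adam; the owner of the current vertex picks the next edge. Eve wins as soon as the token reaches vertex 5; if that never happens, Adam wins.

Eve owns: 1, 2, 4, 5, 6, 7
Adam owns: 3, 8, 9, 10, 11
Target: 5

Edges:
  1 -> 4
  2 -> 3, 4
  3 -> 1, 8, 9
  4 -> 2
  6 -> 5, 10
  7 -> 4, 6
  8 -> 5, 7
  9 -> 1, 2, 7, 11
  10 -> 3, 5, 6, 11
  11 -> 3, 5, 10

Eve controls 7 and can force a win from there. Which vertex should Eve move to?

A0 = {5}
A1: add {6} — 6 (Eve) has 6→5.
A2: add {7} — 7 (Eve) has 7→6.
A3: add {8} — 8 (Adam): all of {5, 7} already in.
A4 = A3; e.g. 1 (Eve) has no edge into A3. Fixed point.
From 7, successor 6 is in the attractor (rank 1); the other successor 4 is not.

6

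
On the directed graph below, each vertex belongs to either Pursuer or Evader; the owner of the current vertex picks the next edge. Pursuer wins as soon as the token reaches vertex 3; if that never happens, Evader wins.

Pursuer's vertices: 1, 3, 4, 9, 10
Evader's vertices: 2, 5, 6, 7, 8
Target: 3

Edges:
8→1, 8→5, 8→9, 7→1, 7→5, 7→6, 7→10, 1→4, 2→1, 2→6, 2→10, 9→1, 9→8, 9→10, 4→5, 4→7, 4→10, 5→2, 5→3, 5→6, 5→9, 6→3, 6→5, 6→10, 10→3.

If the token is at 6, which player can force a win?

Evader

A0 = {3}
A1: add {10} — 10 (Pursuer) has 10→3.
A2: add {4, 9} — 4 (Pursuer) has 4→10; 9 (Pursuer) has 9→10.
A3: add {1} — 1 (Pursuer) has 1→4.
A4 = A3; e.g. 2 (Evader) can still go to 6. Fixed point.
6 never enters the attractor, so Evader can avoid the target forever.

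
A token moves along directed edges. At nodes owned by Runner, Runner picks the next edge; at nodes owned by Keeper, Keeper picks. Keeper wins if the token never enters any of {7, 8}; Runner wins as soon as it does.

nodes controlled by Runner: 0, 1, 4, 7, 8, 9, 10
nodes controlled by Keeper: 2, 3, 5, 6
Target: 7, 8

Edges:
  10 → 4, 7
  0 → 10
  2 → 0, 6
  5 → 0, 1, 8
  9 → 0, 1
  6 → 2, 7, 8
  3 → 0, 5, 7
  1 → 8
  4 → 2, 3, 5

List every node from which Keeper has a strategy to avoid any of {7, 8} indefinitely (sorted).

A0 = {7, 8}
A1: add {1, 10} — 1 (Runner) has 1→8; 10 (Runner) has 10→7.
A2: add {0, 9} — 0 (Runner) has 0→10; 9 (Runner) has 9→1.
A3: add {5} — 5 (Keeper): all of {0, 1, 8} already in.
A4: add {3, 4} — 3 (Keeper): all of {0, 5, 7} already in; 4 (Runner) has 4→5.
A5 = A4; e.g. 2 (Keeper) can still go to 6. Fixed point.
Runner's attractor = {0, 1, 3, 4, 5, 7, 8, 9, 10}; Keeper avoids the target exactly from the complement.

2, 6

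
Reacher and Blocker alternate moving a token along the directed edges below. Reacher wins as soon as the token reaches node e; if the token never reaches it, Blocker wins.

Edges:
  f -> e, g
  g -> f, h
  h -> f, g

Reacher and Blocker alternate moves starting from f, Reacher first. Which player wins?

Reacher

Track states (vertex, player-to-move).
A0 = {(e,Reacher), (e,Blocker)}
A1: add {(f,Reacher)}.
(f,Reacher) ∈ A1 ⇒ Reacher forces the target.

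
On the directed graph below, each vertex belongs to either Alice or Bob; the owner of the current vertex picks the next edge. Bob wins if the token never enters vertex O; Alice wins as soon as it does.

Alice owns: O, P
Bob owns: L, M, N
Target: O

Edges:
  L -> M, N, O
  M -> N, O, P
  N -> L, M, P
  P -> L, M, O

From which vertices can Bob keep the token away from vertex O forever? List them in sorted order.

A0 = {O}
A1: add {P} — P (Alice) has P→O.
A2 = A1; e.g. L (Bob) can still go to M. Fixed point.
Alice's attractor = {O, P}; Bob avoids the target exactly from the complement.

L, M, N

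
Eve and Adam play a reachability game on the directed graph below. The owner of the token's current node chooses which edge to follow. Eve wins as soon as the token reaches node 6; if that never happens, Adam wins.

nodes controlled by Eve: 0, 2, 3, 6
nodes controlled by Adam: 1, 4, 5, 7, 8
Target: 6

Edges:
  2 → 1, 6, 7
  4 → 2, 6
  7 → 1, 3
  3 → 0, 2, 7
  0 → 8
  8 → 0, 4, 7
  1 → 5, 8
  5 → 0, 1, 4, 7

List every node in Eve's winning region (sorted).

2, 3, 4, 6

A0 = {6}
A1: add {2} — 2 (Eve) has 2→6.
A2: add {3, 4} — 3 (Eve) has 3→2; 4 (Adam): all of {2, 6} already in.
A3 = A2; e.g. 0 (Eve) has no edge into A2. Fixed point.
Eve's winning region = {2, 3, 4, 6}.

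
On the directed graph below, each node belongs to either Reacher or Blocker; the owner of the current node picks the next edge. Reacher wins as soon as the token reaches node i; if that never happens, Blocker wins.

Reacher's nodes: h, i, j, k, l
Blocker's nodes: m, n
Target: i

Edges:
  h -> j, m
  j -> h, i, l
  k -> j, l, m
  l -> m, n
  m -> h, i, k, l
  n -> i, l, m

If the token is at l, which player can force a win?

Blocker

A0 = {i}
A1: add {j} — j (Reacher) has j→i.
A2: add {h, k} — h (Reacher) has h→j; k (Reacher) has k→j.
A3 = A2; e.g. l (Reacher) has no edge into A2. Fixed point.
l never enters the attractor, so Blocker can avoid the target forever.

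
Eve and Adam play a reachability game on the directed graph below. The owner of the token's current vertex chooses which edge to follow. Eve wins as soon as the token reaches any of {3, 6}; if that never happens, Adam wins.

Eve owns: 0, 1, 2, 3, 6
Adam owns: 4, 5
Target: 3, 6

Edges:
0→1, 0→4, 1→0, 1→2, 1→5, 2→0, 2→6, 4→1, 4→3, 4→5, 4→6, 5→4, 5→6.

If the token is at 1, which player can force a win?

Eve

A0 = {3, 6}
A1: add {2} — 2 (Eve) has 2→6.
A2: add {1} — 1 (Eve) has 1→2.
1 ∈ A2, so Eve can force the target.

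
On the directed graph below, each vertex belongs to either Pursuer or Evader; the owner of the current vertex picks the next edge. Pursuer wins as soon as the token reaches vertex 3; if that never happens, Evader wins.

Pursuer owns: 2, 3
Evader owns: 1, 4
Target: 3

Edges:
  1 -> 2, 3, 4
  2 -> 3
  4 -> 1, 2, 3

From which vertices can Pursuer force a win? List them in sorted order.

A0 = {3}
A1: add {2} — 2 (Pursuer) has 2→3.
A2 = A1; e.g. 1 (Evader) can still go to 4. Fixed point.
Pursuer's winning region = {2, 3}.

2, 3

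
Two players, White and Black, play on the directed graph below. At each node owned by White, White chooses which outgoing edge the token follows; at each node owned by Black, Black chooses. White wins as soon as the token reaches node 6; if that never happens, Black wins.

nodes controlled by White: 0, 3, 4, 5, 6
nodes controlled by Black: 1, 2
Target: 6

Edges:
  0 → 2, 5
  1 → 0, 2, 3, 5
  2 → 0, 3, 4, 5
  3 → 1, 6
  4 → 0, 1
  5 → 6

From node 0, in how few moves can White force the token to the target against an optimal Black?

2

A0 = {6}
A1: add {3, 5} — 3 (White) has 3→6; 5 (White) has 5→6.
A2: add {0} — 0 (White) has 0→5.
0 enters the attractor at level 2, so White can force the target in 2 moves from there.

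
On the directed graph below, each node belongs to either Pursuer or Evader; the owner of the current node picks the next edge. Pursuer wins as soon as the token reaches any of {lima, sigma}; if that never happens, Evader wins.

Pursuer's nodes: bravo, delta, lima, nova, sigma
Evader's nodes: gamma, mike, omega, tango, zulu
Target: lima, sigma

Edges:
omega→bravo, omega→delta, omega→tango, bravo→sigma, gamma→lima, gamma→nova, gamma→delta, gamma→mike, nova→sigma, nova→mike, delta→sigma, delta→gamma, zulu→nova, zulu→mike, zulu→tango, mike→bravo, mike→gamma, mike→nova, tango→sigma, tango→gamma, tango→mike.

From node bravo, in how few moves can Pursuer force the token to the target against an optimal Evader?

A0 = {lima, sigma}
A1: add {bravo, delta, nova} — bravo (Pursuer) has bravo→sigma; nova (Pursuer) has nova→sigma; delta (Pursuer) has delta→sigma.
A2 = A1; e.g. omega (Evader) can still go to tango. Fixed point.
bravo enters the attractor at level 1, so Pursuer can force the target in 1 move from there.

1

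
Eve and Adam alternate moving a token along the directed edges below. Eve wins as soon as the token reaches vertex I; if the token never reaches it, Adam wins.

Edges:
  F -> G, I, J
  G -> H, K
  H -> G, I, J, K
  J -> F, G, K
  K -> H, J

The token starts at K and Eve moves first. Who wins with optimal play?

Adam

Track states (vertex, player-to-move).
A0 = {(I,Eve), (I,Adam)}
A1: add {(F,Eve), (H,Eve)}.
A2 = A1; e.g. (F,Adam) stays out. (K,Eve) never enters ⇒ Adam avoids the target.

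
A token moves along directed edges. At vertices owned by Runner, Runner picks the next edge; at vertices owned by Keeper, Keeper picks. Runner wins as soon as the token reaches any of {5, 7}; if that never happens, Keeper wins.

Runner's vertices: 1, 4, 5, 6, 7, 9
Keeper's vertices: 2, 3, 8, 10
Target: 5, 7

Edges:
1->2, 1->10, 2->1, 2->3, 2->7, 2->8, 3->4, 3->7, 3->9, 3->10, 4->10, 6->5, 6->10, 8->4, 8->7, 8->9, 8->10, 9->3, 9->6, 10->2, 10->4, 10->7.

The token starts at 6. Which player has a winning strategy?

A0 = {5, 7}
A1: add {6} — 6 (Runner) has 6→5.
6 ∈ A1, so Runner can force the target.

Runner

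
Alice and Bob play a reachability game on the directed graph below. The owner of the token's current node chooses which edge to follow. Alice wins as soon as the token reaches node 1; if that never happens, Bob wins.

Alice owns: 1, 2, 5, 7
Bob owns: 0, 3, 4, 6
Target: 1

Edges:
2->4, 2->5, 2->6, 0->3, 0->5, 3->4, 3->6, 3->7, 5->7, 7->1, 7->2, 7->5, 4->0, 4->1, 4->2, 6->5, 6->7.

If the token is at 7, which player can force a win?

A0 = {1}
A1: add {7} — 7 (Alice) has 7→1.
7 ∈ A1, so Alice can force the target.

Alice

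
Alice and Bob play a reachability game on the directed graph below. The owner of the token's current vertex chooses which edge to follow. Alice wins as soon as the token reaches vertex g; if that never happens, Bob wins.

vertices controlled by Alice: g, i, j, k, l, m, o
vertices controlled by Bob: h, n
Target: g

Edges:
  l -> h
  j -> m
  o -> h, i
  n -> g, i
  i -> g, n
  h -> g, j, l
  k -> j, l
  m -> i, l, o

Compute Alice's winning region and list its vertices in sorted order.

A0 = {g}
A1: add {i} — i (Alice) has i→g.
A2: add {m, n, o} — m (Alice) has m→i; n (Bob): all of {g, i} already in; o (Alice) has o→i.
A3: add {j} — j (Alice) has j→m.
A4: add {k} — k (Alice) has k→j.
A5 = A4; e.g. h (Bob) can still go to l. Fixed point.
Alice's winning region = {g, i, j, k, m, n, o}.

g, i, j, k, m, n, o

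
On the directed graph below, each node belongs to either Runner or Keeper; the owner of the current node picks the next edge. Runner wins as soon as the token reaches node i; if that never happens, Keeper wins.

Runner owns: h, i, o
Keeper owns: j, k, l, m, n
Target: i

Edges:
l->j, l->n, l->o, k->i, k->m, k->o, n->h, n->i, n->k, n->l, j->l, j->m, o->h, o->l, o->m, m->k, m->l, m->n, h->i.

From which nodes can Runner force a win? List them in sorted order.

A0 = {i}
A1: add {h} — h (Runner) has h→i.
A2: add {o} — o (Runner) has o→h.
A3 = A2; e.g. j (Keeper) can still go to l. Fixed point.
Runner's winning region = {h, i, o}.

h, i, o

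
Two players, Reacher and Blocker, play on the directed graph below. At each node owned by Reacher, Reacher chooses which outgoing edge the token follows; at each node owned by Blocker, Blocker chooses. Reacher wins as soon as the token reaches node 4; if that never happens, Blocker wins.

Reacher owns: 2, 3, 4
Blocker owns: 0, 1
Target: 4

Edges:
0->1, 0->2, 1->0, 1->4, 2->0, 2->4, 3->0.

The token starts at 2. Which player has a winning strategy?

Reacher

A0 = {4}
A1: add {2} — 2 (Reacher) has 2→4.
A2 = A1; e.g. 0 (Blocker) can still go to 1. Fixed point.
2 ∈ A1, so Reacher can force the target.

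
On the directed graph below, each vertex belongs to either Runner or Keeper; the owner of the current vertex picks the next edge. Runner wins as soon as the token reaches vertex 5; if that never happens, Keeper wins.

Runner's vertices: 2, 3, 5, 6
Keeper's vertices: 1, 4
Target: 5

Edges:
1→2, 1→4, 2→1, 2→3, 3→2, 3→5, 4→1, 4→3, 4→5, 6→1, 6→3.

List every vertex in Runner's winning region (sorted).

2, 3, 5, 6

A0 = {5}
A1: add {3} — 3 (Runner) has 3→5.
A2: add {2, 6} — 2 (Runner) has 2→3; 6 (Runner) has 6→3.
A3 = A2; e.g. 1 (Keeper) can still go to 4. Fixed point.
Runner's winning region = {2, 3, 5, 6}.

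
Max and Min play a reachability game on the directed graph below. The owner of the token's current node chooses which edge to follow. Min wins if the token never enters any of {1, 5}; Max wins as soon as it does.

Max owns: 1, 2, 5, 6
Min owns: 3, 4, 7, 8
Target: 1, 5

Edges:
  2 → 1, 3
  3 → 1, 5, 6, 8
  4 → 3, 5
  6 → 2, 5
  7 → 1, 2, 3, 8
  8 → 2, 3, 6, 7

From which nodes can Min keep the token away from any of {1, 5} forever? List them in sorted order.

3, 4, 7, 8

A0 = {1, 5}
A1: add {2, 6} — 2 (Max) has 2→1; 6 (Max) has 6→5.
A2 = A1; e.g. 3 (Min) can still go to 8. Fixed point.
Max's attractor = {1, 2, 5, 6}; Min avoids the target exactly from the complement.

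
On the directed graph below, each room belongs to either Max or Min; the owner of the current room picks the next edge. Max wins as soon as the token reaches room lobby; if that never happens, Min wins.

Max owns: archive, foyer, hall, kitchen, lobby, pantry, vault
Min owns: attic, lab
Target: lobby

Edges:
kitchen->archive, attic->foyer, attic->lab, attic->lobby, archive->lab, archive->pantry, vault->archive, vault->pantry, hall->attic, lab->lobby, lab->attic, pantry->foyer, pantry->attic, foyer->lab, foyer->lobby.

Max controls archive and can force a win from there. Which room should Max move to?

pantry

A0 = {lobby}
A1: add {foyer} — foyer (Max) has foyer→lobby.
A2: add {pantry} — pantry (Max) has pantry→foyer.
A3: add {archive, vault} — archive (Max) has archive→pantry; vault (Max) has vault→pantry.
A4: add {kitchen} — kitchen (Max) has kitchen→archive.
A5 = A4; e.g. lab (Min) can still go to attic. Fixed point.
From archive, successor pantry is in the attractor (rank 2); the other successor lab is not.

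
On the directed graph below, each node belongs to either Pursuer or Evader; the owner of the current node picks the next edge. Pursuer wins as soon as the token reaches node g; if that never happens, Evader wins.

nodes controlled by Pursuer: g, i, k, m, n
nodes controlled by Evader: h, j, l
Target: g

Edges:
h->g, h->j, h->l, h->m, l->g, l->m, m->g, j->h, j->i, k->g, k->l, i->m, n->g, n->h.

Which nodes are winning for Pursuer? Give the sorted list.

A0 = {g}
A1: add {k, m, n} — k (Pursuer) has k→g; m (Pursuer) has m→g; n (Pursuer) has n→g.
A2: add {i, l} — i (Pursuer) has i→m; l (Evader): all of {g, m} already in.
A3 = A2; e.g. h (Evader) can still go to j. Fixed point.
Pursuer's winning region = {g, i, k, l, m, n}.

g, i, k, l, m, n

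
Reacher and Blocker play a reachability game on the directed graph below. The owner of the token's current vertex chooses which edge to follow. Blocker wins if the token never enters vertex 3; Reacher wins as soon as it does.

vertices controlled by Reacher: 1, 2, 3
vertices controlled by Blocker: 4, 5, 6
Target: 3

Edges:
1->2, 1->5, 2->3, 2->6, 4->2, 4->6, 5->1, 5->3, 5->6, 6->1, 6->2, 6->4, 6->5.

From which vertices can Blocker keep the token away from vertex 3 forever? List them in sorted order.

A0 = {3}
A1: add {2} — 2 (Reacher) has 2→3.
A2: add {1} — 1 (Reacher) has 1→2.
A3 = A2; e.g. 4 (Blocker) can still go to 6. Fixed point.
Reacher's attractor = {1, 2, 3}; Blocker avoids the target exactly from the complement.

4, 5, 6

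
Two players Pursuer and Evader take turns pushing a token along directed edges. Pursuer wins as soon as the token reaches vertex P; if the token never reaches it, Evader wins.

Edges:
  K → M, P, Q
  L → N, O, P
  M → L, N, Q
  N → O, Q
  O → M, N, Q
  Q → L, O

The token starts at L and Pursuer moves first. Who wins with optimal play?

Track states (vertex, player-to-move).
A0 = {(P,Pursuer), (P,Evader)}
A1: add {(K,Pursuer), (L,Pursuer)}.
(L,Pursuer) ∈ A1 ⇒ Pursuer forces the target.

Pursuer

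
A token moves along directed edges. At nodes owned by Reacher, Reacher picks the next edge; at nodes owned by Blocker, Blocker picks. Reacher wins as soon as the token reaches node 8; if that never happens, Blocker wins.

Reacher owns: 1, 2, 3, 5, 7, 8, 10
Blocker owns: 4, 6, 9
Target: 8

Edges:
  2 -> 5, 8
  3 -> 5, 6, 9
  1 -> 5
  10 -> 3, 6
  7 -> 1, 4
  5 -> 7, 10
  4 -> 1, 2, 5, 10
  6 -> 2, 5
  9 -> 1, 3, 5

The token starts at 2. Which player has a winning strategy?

A0 = {8}
A1: add {2} — 2 (Reacher) has 2→8.
A2 = A1; e.g. 1 (Reacher) has no edge into A1. Fixed point.
2 ∈ A1, so Reacher can force the target.

Reacher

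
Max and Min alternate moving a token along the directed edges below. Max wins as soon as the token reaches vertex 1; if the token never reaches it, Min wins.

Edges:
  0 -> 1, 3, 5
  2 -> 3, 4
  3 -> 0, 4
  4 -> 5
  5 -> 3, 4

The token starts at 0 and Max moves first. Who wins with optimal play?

Max

Track states (vertex, player-to-move).
A0 = {(1,Max), (1,Min)}
A1: add {(0,Max)}.
(0,Max) ∈ A1 ⇒ Max forces the target.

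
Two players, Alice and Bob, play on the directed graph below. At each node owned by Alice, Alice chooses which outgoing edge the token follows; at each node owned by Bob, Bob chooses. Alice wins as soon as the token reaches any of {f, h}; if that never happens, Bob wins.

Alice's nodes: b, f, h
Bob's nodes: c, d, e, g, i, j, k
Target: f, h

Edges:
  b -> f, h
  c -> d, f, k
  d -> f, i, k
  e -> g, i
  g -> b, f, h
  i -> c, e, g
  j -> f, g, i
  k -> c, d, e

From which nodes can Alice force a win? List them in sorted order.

A0 = {f, h}
A1: add {b} — b (Alice) has b→f.
A2: add {g} — g (Bob): all of {b, f, h} already in.
A3 = A2; e.g. c (Bob) can still go to d. Fixed point.
Alice's winning region = {b, f, g, h}.

b, f, g, h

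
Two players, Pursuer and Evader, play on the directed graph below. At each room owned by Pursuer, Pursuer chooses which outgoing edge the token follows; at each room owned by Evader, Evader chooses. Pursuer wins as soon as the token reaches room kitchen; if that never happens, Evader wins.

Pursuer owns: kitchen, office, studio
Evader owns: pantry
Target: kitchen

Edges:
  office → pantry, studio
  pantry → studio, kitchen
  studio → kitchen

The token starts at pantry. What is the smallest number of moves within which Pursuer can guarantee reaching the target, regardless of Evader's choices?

A0 = {kitchen}
A1: add {studio} — studio (Pursuer) has studio→kitchen.
A2: add {office, pantry} — office (Pursuer) has office→studio; pantry (Evader): all of {studio, kitchen} already in.
A2 = all vertices. Fixed point.
pantry enters the attractor at level 2, so Pursuer can force the target in 2 moves from there.

2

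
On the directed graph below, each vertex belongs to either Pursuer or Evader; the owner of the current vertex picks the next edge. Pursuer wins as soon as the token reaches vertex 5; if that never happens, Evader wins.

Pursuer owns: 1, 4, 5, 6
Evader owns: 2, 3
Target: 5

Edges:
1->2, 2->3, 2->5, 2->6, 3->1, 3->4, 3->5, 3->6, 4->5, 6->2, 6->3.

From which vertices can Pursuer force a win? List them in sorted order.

A0 = {5}
A1: add {4} — 4 (Pursuer) has 4→5.
A2 = A1; e.g. 1 (Pursuer) has no edge into A1. Fixed point.
Pursuer's winning region = {4, 5}.

4, 5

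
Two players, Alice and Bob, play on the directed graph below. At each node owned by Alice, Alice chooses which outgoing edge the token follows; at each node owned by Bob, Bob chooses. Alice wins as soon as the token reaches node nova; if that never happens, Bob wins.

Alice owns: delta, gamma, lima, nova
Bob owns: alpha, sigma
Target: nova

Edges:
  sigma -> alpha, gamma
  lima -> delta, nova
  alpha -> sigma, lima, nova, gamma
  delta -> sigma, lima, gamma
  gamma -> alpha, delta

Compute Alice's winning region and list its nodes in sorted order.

delta, gamma, lima, nova

A0 = {nova}
A1: add {lima} — lima (Alice) has lima→nova.
A2: add {delta} — delta (Alice) has delta→lima.
A3: add {gamma} — gamma (Alice) has gamma→delta.
A4 = A3; e.g. sigma (Bob) can still go to alpha. Fixed point.
Alice's winning region = {delta, gamma, lima, nova}.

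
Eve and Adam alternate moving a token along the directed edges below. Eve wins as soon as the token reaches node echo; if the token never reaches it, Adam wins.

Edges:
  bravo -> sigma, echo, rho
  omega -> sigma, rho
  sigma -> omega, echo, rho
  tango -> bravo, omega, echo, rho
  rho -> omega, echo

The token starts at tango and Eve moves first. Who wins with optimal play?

Track states (vertex, player-to-move).
A0 = {(echo,Eve), (echo,Adam)}
A1: add {(bravo,Eve), (sigma,Eve), (tango,Eve), (rho,Eve)}.
(tango,Eve) ∈ A1 ⇒ Eve forces the target.

Eve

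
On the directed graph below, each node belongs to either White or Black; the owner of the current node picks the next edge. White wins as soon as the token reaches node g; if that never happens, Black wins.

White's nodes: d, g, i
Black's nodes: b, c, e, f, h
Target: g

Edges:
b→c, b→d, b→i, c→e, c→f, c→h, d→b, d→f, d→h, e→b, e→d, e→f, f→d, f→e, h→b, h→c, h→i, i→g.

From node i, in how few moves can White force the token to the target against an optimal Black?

1

A0 = {g}
A1: add {i} — i (White) has i→g.
A2 = A1; e.g. b (Black) can still go to c. Fixed point.
i enters the attractor at level 1, so White can force the target in 1 move from there.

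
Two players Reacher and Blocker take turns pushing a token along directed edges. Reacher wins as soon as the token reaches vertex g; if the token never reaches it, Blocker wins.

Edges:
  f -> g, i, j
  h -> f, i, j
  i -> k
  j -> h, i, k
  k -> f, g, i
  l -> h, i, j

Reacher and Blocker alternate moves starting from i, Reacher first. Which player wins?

Track states (vertex, player-to-move).
A0 = {(g,Reacher), (g,Blocker)}
A1: add {(f,Reacher), (k,Reacher)}.
A2: add {(i,Blocker)}.
A3: add {(h,Reacher), (j,Reacher), (l,Reacher)}.
A4 = A3; e.g. (f,Blocker) stays out. (i,Reacher) never enters ⇒ Blocker avoids the target.

Blocker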